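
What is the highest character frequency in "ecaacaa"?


Input: ecaacaa
Character counts:
  'a': 4
  'c': 2
  'e': 1
Maximum frequency: 4

4


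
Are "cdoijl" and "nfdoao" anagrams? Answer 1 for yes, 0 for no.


Strings: "cdoijl", "nfdoao"
Sorted first:  cdijlo
Sorted second: adfnoo
Differ at position 0: 'c' vs 'a' => not anagrams

0


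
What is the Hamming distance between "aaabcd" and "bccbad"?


Comparing "aaabcd" and "bccbad" position by position:
  Position 0: 'a' vs 'b' => differ
  Position 1: 'a' vs 'c' => differ
  Position 2: 'a' vs 'c' => differ
  Position 3: 'b' vs 'b' => same
  Position 4: 'c' vs 'a' => differ
  Position 5: 'd' vs 'd' => same
Total differences (Hamming distance): 4

4


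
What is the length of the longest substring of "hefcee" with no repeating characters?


Input: "hefcee"
Sliding window (track last position of each char):
  Position 0 ('h'): window [0,0] length 1 -- new best
  Position 1 ('e'): window [0,1] length 2 -- new best
  Position 2 ('f'): window [0,2] length 3 -- new best
  Position 3 ('c'): window [0,3] length 4 -- new best
  Position 4 ('e'): repeat (last at 1), move window start to 2
  Position 4 ('e'): window [2,4] length 3
  Position 5 ('e'): repeat (last at 4), move window start to 5
  Position 5 ('e'): window [5,5] length 1
Longest substring with no repeats: "hefc" with length 4

4


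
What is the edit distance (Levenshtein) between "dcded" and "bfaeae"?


Computing edit distance: "dcded" -> "bfaeae"
DP table:
           b    f    a    e    a    e
      0    1    2    3    4    5    6
  d   1    1    2    3    4    5    6
  c   2    2    2    3    4    5    6
  d   3    3    3    3    4    5    6
  e   4    4    4    4    3    4    5
  d   5    5    5    5    4    4    5
Edit distance = dp[5][6] = 5

5


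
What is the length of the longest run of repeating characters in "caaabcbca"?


Input: "caaabcbca"
Scanning for longest run:
  Position 1 ('a'): new char, reset run to 1
  Position 2 ('a'): continues run of 'a', length=2
  Position 3 ('a'): continues run of 'a', length=3
  Position 4 ('b'): new char, reset run to 1
  Position 5 ('c'): new char, reset run to 1
  Position 6 ('b'): new char, reset run to 1
  Position 7 ('c'): new char, reset run to 1
  Position 8 ('a'): new char, reset run to 1
Longest run: 'a' with length 3

3


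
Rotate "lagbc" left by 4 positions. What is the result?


Input: "lagbc", rotate left by 4
First 4 characters: "lagb"
Remaining characters: "c"
Concatenate remaining + first: "c" + "lagb" = "clagb"

clagb


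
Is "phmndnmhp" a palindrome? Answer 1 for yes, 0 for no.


Input: phmndnmhp
Reversed: phmndnmhp
  Compare pos 0 ('p') with pos 8 ('p'): match
  Compare pos 1 ('h') with pos 7 ('h'): match
  Compare pos 2 ('m') with pos 6 ('m'): match
  Compare pos 3 ('n') with pos 5 ('n'): match
Result: palindrome

1


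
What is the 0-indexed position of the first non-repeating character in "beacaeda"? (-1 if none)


Input: beacaeda
Character frequencies:
  'a': 3
  'b': 1
  'c': 1
  'd': 1
  'e': 2
Scanning left to right for freq == 1:
  Position 0 ('b'): unique! => answer = 0

0


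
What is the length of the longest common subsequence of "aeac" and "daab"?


LCS of "aeac" and "daab"
DP table:
           d    a    a    b
      0    0    0    0    0
  a   0    0    1    1    1
  e   0    0    1    1    1
  a   0    0    1    2    2
  c   0    0    1    2    2
LCS length = dp[4][4] = 2

2


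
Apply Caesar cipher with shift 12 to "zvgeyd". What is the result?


Caesar cipher: shift "zvgeyd" by 12
  'z' (pos 25) + 12 = pos 11 = 'l'
  'v' (pos 21) + 12 = pos 7 = 'h'
  'g' (pos 6) + 12 = pos 18 = 's'
  'e' (pos 4) + 12 = pos 16 = 'q'
  'y' (pos 24) + 12 = pos 10 = 'k'
  'd' (pos 3) + 12 = pos 15 = 'p'
Result: lhsqkp

lhsqkp


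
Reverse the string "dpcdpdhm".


Input: dpcdpdhm
Reading characters right to left:
  Position 7: 'm'
  Position 6: 'h'
  Position 5: 'd'
  Position 4: 'p'
  Position 3: 'd'
  Position 2: 'c'
  Position 1: 'p'
  Position 0: 'd'
Reversed: mhdpdcpd

mhdpdcpd


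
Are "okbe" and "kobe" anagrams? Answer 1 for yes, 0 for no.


Strings: "okbe", "kobe"
Sorted first:  beko
Sorted second: beko
Sorted forms match => anagrams

1


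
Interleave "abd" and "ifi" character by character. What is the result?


Interleaving "abd" and "ifi":
  Position 0: 'a' from first, 'i' from second => "ai"
  Position 1: 'b' from first, 'f' from second => "bf"
  Position 2: 'd' from first, 'i' from second => "di"
Result: aibfdi

aibfdi


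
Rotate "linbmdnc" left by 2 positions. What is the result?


Input: "linbmdnc", rotate left by 2
First 2 characters: "li"
Remaining characters: "nbmdnc"
Concatenate remaining + first: "nbmdnc" + "li" = "nbmdncli"

nbmdncli


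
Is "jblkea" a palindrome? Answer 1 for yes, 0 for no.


Input: jblkea
Reversed: aeklbj
  Compare pos 0 ('j') with pos 5 ('a'): MISMATCH
  Compare pos 1 ('b') with pos 4 ('e'): MISMATCH
  Compare pos 2 ('l') with pos 3 ('k'): MISMATCH
Result: not a palindrome

0


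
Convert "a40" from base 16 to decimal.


Input: "a40" in base 16
Positional expansion:
  Digit 'a' (value 10) x 16^2 = 2560
  Digit '4' (value 4) x 16^1 = 64
  Digit '0' (value 0) x 16^0 = 0
Sum = 2624

2624


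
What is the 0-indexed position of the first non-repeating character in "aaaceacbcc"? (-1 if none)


Input: aaaceacbcc
Character frequencies:
  'a': 4
  'b': 1
  'c': 4
  'e': 1
Scanning left to right for freq == 1:
  Position 0 ('a'): freq=4, skip
  Position 1 ('a'): freq=4, skip
  Position 2 ('a'): freq=4, skip
  Position 3 ('c'): freq=4, skip
  Position 4 ('e'): unique! => answer = 4

4


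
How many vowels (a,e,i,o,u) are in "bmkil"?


Input: bmkil
Checking each character:
  'b' at position 0: consonant
  'm' at position 1: consonant
  'k' at position 2: consonant
  'i' at position 3: vowel (running total: 1)
  'l' at position 4: consonant
Total vowels: 1

1


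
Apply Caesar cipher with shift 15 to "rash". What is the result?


Caesar cipher: shift "rash" by 15
  'r' (pos 17) + 15 = pos 6 = 'g'
  'a' (pos 0) + 15 = pos 15 = 'p'
  's' (pos 18) + 15 = pos 7 = 'h'
  'h' (pos 7) + 15 = pos 22 = 'w'
Result: gphw

gphw


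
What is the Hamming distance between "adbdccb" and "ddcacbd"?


Comparing "adbdccb" and "ddcacbd" position by position:
  Position 0: 'a' vs 'd' => differ
  Position 1: 'd' vs 'd' => same
  Position 2: 'b' vs 'c' => differ
  Position 3: 'd' vs 'a' => differ
  Position 4: 'c' vs 'c' => same
  Position 5: 'c' vs 'b' => differ
  Position 6: 'b' vs 'd' => differ
Total differences (Hamming distance): 5

5


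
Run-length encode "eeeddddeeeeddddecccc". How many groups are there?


Input: eeeddddeeeeddddecccc
Scanning for consecutive runs:
  Group 1: 'e' x 3 (positions 0-2)
  Group 2: 'd' x 4 (positions 3-6)
  Group 3: 'e' x 4 (positions 7-10)
  Group 4: 'd' x 4 (positions 11-14)
  Group 5: 'e' x 1 (positions 15-15)
  Group 6: 'c' x 4 (positions 16-19)
Total groups: 6

6


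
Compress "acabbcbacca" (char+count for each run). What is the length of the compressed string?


Input: acabbcbacca
Runs:
  'a' x 1 => "a1"
  'c' x 1 => "c1"
  'a' x 1 => "a1"
  'b' x 2 => "b2"
  'c' x 1 => "c1"
  'b' x 1 => "b1"
  'a' x 1 => "a1"
  'c' x 2 => "c2"
  'a' x 1 => "a1"
Compressed: "a1c1a1b2c1b1a1c2a1"
Compressed length: 18

18


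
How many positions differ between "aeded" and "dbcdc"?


Comparing "aeded" and "dbcdc" position by position:
  Position 0: 'a' vs 'd' => DIFFER
  Position 1: 'e' vs 'b' => DIFFER
  Position 2: 'd' vs 'c' => DIFFER
  Position 3: 'e' vs 'd' => DIFFER
  Position 4: 'd' vs 'c' => DIFFER
Positions that differ: 5

5


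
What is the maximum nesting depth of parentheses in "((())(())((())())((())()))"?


Input: "((())(())((())())((())()))"
Tracking depth:
  Position 0 '(': depth becomes 1
  Position 1 '(': depth becomes 2
  Position 2 '(': depth becomes 3
  Position 3 ')': depth becomes 2
  Position 4 ')': depth becomes 1
  Position 5 '(': depth becomes 2
  Position 6 '(': depth becomes 3
  Position 7 ')': depth becomes 2
  Position 8 ')': depth becomes 1
  Position 9 '(': depth becomes 2
  Position 10 '(': depth becomes 3
  Position 11 '(': depth becomes 4
  Position 12 ')': depth becomes 3
  Position 13 ')': depth becomes 2
  Position 14 '(': depth becomes 3
  Position 15 ')': depth becomes 2
  Position 16 ')': depth becomes 1
  Position 17 '(': depth becomes 2
  Position 18 '(': depth becomes 3
  Position 19 '(': depth becomes 4
  Position 20 ')': depth becomes 3
  Position 21 ')': depth becomes 2
  Position 22 '(': depth becomes 3
  Position 23 ')': depth becomes 2
  Position 24 ')': depth becomes 1
  Position 25 ')': depth becomes 0
Maximum depth reached: 4

4


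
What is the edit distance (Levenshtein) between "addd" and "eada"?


Computing edit distance: "addd" -> "eada"
DP table:
           e    a    d    a
      0    1    2    3    4
  a   1    1    1    2    3
  d   2    2    2    1    2
  d   3    3    3    2    2
  d   4    4    4    3    3
Edit distance = dp[4][4] = 3

3


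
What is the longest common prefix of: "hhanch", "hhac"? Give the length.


Words: hhanch, hhac
  Position 0: all 'h' => match
  Position 1: all 'h' => match
  Position 2: all 'a' => match
  Position 3: ('n', 'c') => mismatch, stop
LCP = "hha" (length 3)

3


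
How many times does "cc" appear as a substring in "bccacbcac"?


Searching for "cc" in "bccacbcac"
Scanning each position:
  Position 0: "bc" => no
  Position 1: "cc" => MATCH
  Position 2: "ca" => no
  Position 3: "ac" => no
  Position 4: "cb" => no
  Position 5: "bc" => no
  Position 6: "ca" => no
  Position 7: "ac" => no
Total occurrences: 1

1


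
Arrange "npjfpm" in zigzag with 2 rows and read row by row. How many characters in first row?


Zigzag "npjfpm" into 2 rows:
Placing characters:
  'n' => row 0
  'p' => row 1
  'j' => row 0
  'f' => row 1
  'p' => row 0
  'm' => row 1
Rows:
  Row 0: "njp"
  Row 1: "pfm"
First row length: 3

3


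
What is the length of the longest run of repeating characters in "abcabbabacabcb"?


Input: "abcabbabacabcb"
Scanning for longest run:
  Position 1 ('b'): new char, reset run to 1
  Position 2 ('c'): new char, reset run to 1
  Position 3 ('a'): new char, reset run to 1
  Position 4 ('b'): new char, reset run to 1
  Position 5 ('b'): continues run of 'b', length=2
  Position 6 ('a'): new char, reset run to 1
  Position 7 ('b'): new char, reset run to 1
  Position 8 ('a'): new char, reset run to 1
  Position 9 ('c'): new char, reset run to 1
  Position 10 ('a'): new char, reset run to 1
  Position 11 ('b'): new char, reset run to 1
  Position 12 ('c'): new char, reset run to 1
  Position 13 ('b'): new char, reset run to 1
Longest run: 'b' with length 2

2


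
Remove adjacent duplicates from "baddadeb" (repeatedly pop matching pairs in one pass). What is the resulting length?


Input: baddadeb
Stack-based adjacent duplicate removal:
  Read 'b': push. Stack: b
  Read 'a': push. Stack: ba
  Read 'd': push. Stack: bad
  Read 'd': matches stack top 'd' => pop. Stack: ba
  Read 'a': matches stack top 'a' => pop. Stack: b
  Read 'd': push. Stack: bd
  Read 'e': push. Stack: bde
  Read 'b': push. Stack: bdeb
Final stack: "bdeb" (length 4)

4


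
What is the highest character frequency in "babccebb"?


Input: babccebb
Character counts:
  'a': 1
  'b': 4
  'c': 2
  'e': 1
Maximum frequency: 4

4


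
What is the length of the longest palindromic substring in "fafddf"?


Input: "fafddf"
Checking substrings for palindromes:
  [2:6] "fddf" (len 4) => palindrome
  [0:3] "faf" (len 3) => palindrome
  [3:5] "dd" (len 2) => palindrome
Longest palindromic substring: "fddf" with length 4

4


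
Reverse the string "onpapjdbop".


Input: onpapjdbop
Reading characters right to left:
  Position 9: 'p'
  Position 8: 'o'
  Position 7: 'b'
  Position 6: 'd'
  Position 5: 'j'
  Position 4: 'p'
  Position 3: 'a'
  Position 2: 'p'
  Position 1: 'n'
  Position 0: 'o'
Reversed: pobdjpapno

pobdjpapno


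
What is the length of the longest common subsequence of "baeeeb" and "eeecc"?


LCS of "baeeeb" and "eeecc"
DP table:
           e    e    e    c    c
      0    0    0    0    0    0
  b   0    0    0    0    0    0
  a   0    0    0    0    0    0
  e   0    1    1    1    1    1
  e   0    1    2    2    2    2
  e   0    1    2    3    3    3
  b   0    1    2    3    3    3
LCS length = dp[6][5] = 3

3


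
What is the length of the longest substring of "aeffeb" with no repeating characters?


Input: "aeffeb"
Sliding window (track last position of each char):
  Position 0 ('a'): window [0,0] length 1 -- new best
  Position 1 ('e'): window [0,1] length 2 -- new best
  Position 2 ('f'): window [0,2] length 3 -- new best
  Position 3 ('f'): repeat (last at 2), move window start to 3
  Position 3 ('f'): window [3,3] length 1
  Position 4 ('e'): window [3,4] length 2
  Position 5 ('b'): window [3,5] length 3
Longest substring with no repeats: "aef" with length 3

3


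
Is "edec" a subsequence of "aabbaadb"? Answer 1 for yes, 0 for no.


Check if "edec" is a subsequence of "aabbaadb"
Greedy scan:
  Position 0 ('a'): no match needed
  Position 1 ('a'): no match needed
  Position 2 ('b'): no match needed
  Position 3 ('b'): no match needed
  Position 4 ('a'): no match needed
  Position 5 ('a'): no match needed
  Position 6 ('d'): no match needed
  Position 7 ('b'): no match needed
Only matched 0/4 characters => not a subsequence

0


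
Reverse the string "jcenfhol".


Input: jcenfhol
Reading characters right to left:
  Position 7: 'l'
  Position 6: 'o'
  Position 5: 'h'
  Position 4: 'f'
  Position 3: 'n'
  Position 2: 'e'
  Position 1: 'c'
  Position 0: 'j'
Reversed: lohfnecj

lohfnecj


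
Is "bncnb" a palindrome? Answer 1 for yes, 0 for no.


Input: bncnb
Reversed: bncnb
  Compare pos 0 ('b') with pos 4 ('b'): match
  Compare pos 1 ('n') with pos 3 ('n'): match
Result: palindrome

1


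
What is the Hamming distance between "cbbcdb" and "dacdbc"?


Comparing "cbbcdb" and "dacdbc" position by position:
  Position 0: 'c' vs 'd' => differ
  Position 1: 'b' vs 'a' => differ
  Position 2: 'b' vs 'c' => differ
  Position 3: 'c' vs 'd' => differ
  Position 4: 'd' vs 'b' => differ
  Position 5: 'b' vs 'c' => differ
Total differences (Hamming distance): 6

6


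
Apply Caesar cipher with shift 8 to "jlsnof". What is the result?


Caesar cipher: shift "jlsnof" by 8
  'j' (pos 9) + 8 = pos 17 = 'r'
  'l' (pos 11) + 8 = pos 19 = 't'
  's' (pos 18) + 8 = pos 0 = 'a'
  'n' (pos 13) + 8 = pos 21 = 'v'
  'o' (pos 14) + 8 = pos 22 = 'w'
  'f' (pos 5) + 8 = pos 13 = 'n'
Result: rtavwn

rtavwn


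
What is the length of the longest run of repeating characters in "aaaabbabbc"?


Input: "aaaabbabbc"
Scanning for longest run:
  Position 1 ('a'): continues run of 'a', length=2
  Position 2 ('a'): continues run of 'a', length=3
  Position 3 ('a'): continues run of 'a', length=4
  Position 4 ('b'): new char, reset run to 1
  Position 5 ('b'): continues run of 'b', length=2
  Position 6 ('a'): new char, reset run to 1
  Position 7 ('b'): new char, reset run to 1
  Position 8 ('b'): continues run of 'b', length=2
  Position 9 ('c'): new char, reset run to 1
Longest run: 'a' with length 4

4


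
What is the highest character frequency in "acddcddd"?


Input: acddcddd
Character counts:
  'a': 1
  'c': 2
  'd': 5
Maximum frequency: 5

5


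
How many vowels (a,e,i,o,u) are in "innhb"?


Input: innhb
Checking each character:
  'i' at position 0: vowel (running total: 1)
  'n' at position 1: consonant
  'n' at position 2: consonant
  'h' at position 3: consonant
  'b' at position 4: consonant
Total vowels: 1

1


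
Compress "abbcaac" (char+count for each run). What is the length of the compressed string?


Input: abbcaac
Runs:
  'a' x 1 => "a1"
  'b' x 2 => "b2"
  'c' x 1 => "c1"
  'a' x 2 => "a2"
  'c' x 1 => "c1"
Compressed: "a1b2c1a2c1"
Compressed length: 10

10


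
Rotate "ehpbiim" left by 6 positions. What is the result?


Input: "ehpbiim", rotate left by 6
First 6 characters: "ehpbii"
Remaining characters: "m"
Concatenate remaining + first: "m" + "ehpbii" = "mehpbii"

mehpbii


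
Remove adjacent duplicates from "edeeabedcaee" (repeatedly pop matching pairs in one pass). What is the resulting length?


Input: edeeabedcaee
Stack-based adjacent duplicate removal:
  Read 'e': push. Stack: e
  Read 'd': push. Stack: ed
  Read 'e': push. Stack: ede
  Read 'e': matches stack top 'e' => pop. Stack: ed
  Read 'a': push. Stack: eda
  Read 'b': push. Stack: edab
  Read 'e': push. Stack: edabe
  Read 'd': push. Stack: edabed
  Read 'c': push. Stack: edabedc
  Read 'a': push. Stack: edabedca
  Read 'e': push. Stack: edabedcae
  Read 'e': matches stack top 'e' => pop. Stack: edabedca
Final stack: "edabedca" (length 8)

8


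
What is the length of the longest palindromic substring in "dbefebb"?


Input: "dbefebb"
Checking substrings for palindromes:
  [1:6] "befeb" (len 5) => palindrome
  [2:5] "efe" (len 3) => palindrome
  [5:7] "bb" (len 2) => palindrome
Longest palindromic substring: "befeb" with length 5

5


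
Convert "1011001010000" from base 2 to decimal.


Input: "1011001010000" in base 2
Positional expansion:
  Digit '1' (value 1) x 2^12 = 4096
  Digit '0' (value 0) x 2^11 = 0
  Digit '1' (value 1) x 2^10 = 1024
  Digit '1' (value 1) x 2^9 = 512
  Digit '0' (value 0) x 2^8 = 0
  Digit '0' (value 0) x 2^7 = 0
  Digit '1' (value 1) x 2^6 = 64
  Digit '0' (value 0) x 2^5 = 0
  Digit '1' (value 1) x 2^4 = 16
  Digit '0' (value 0) x 2^3 = 0
  Digit '0' (value 0) x 2^2 = 0
  Digit '0' (value 0) x 2^1 = 0
  Digit '0' (value 0) x 2^0 = 0
Sum = 5712

5712


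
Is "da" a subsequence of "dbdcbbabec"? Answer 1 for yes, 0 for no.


Check if "da" is a subsequence of "dbdcbbabec"
Greedy scan:
  Position 0 ('d'): matches sub[0] = 'd'
  Position 1 ('b'): no match needed
  Position 2 ('d'): no match needed
  Position 3 ('c'): no match needed
  Position 4 ('b'): no match needed
  Position 5 ('b'): no match needed
  Position 6 ('a'): matches sub[1] = 'a'
  Position 7 ('b'): no match needed
  Position 8 ('e'): no match needed
  Position 9 ('c'): no match needed
All 2 characters matched => is a subsequence

1


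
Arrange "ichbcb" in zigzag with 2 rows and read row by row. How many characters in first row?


Zigzag "ichbcb" into 2 rows:
Placing characters:
  'i' => row 0
  'c' => row 1
  'h' => row 0
  'b' => row 1
  'c' => row 0
  'b' => row 1
Rows:
  Row 0: "ihc"
  Row 1: "cbb"
First row length: 3

3


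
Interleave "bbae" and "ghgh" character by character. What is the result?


Interleaving "bbae" and "ghgh":
  Position 0: 'b' from first, 'g' from second => "bg"
  Position 1: 'b' from first, 'h' from second => "bh"
  Position 2: 'a' from first, 'g' from second => "ag"
  Position 3: 'e' from first, 'h' from second => "eh"
Result: bgbhageh

bgbhageh


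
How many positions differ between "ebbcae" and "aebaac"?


Comparing "ebbcae" and "aebaac" position by position:
  Position 0: 'e' vs 'a' => DIFFER
  Position 1: 'b' vs 'e' => DIFFER
  Position 2: 'b' vs 'b' => same
  Position 3: 'c' vs 'a' => DIFFER
  Position 4: 'a' vs 'a' => same
  Position 5: 'e' vs 'c' => DIFFER
Positions that differ: 4

4


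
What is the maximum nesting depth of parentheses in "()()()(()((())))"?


Input: "()()()(()((())))"
Tracking depth:
  Position 0 '(': depth becomes 1
  Position 1 ')': depth becomes 0
  Position 2 '(': depth becomes 1
  Position 3 ')': depth becomes 0
  Position 4 '(': depth becomes 1
  Position 5 ')': depth becomes 0
  Position 6 '(': depth becomes 1
  Position 7 '(': depth becomes 2
  Position 8 ')': depth becomes 1
  Position 9 '(': depth becomes 2
  Position 10 '(': depth becomes 3
  Position 11 '(': depth becomes 4
  Position 12 ')': depth becomes 3
  Position 13 ')': depth becomes 2
  Position 14 ')': depth becomes 1
  Position 15 ')': depth becomes 0
Maximum depth reached: 4

4


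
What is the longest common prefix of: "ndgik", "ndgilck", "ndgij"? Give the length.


Words: ndgik, ndgilck, ndgij
  Position 0: all 'n' => match
  Position 1: all 'd' => match
  Position 2: all 'g' => match
  Position 3: all 'i' => match
  Position 4: ('k', 'l', 'j') => mismatch, stop
LCP = "ndgi" (length 4)

4


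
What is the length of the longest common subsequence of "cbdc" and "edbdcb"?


LCS of "cbdc" and "edbdcb"
DP table:
           e    d    b    d    c    b
      0    0    0    0    0    0    0
  c   0    0    0    0    0    1    1
  b   0    0    0    1    1    1    2
  d   0    0    1    1    2    2    2
  c   0    0    1    1    2    3    3
LCS length = dp[4][6] = 3

3


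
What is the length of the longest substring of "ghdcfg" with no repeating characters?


Input: "ghdcfg"
Sliding window (track last position of each char):
  Position 0 ('g'): window [0,0] length 1 -- new best
  Position 1 ('h'): window [0,1] length 2 -- new best
  Position 2 ('d'): window [0,2] length 3 -- new best
  Position 3 ('c'): window [0,3] length 4 -- new best
  Position 4 ('f'): window [0,4] length 5 -- new best
  Position 5 ('g'): repeat (last at 0), move window start to 1
  Position 5 ('g'): window [1,5] length 5
Longest substring with no repeats: "ghdcf" with length 5

5


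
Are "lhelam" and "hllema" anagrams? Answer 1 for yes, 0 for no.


Strings: "lhelam", "hllema"
Sorted first:  aehllm
Sorted second: aehllm
Sorted forms match => anagrams

1


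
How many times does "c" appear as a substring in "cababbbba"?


Searching for "c" in "cababbbba"
Scanning each position:
  Position 0: "c" => MATCH
  Position 1: "a" => no
  Position 2: "b" => no
  Position 3: "a" => no
  Position 4: "b" => no
  Position 5: "b" => no
  Position 6: "b" => no
  Position 7: "b" => no
  Position 8: "a" => no
Total occurrences: 1

1


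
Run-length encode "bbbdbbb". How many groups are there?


Input: bbbdbbb
Scanning for consecutive runs:
  Group 1: 'b' x 3 (positions 0-2)
  Group 2: 'd' x 1 (positions 3-3)
  Group 3: 'b' x 3 (positions 4-6)
Total groups: 3

3


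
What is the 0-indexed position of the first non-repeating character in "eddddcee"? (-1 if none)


Input: eddddcee
Character frequencies:
  'c': 1
  'd': 4
  'e': 3
Scanning left to right for freq == 1:
  Position 0 ('e'): freq=3, skip
  Position 1 ('d'): freq=4, skip
  Position 2 ('d'): freq=4, skip
  Position 3 ('d'): freq=4, skip
  Position 4 ('d'): freq=4, skip
  Position 5 ('c'): unique! => answer = 5

5


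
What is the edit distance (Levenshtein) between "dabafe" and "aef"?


Computing edit distance: "dabafe" -> "aef"
DP table:
           a    e    f
      0    1    2    3
  d   1    1    2    3
  a   2    1    2    3
  b   3    2    2    3
  a   4    3    3    3
  f   5    4    4    3
  e   6    5    4    4
Edit distance = dp[6][3] = 4

4


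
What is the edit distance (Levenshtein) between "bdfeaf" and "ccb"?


Computing edit distance: "bdfeaf" -> "ccb"
DP table:
           c    c    b
      0    1    2    3
  b   1    1    2    2
  d   2    2    2    3
  f   3    3    3    3
  e   4    4    4    4
  a   5    5    5    5
  f   6    6    6    6
Edit distance = dp[6][3] = 6

6


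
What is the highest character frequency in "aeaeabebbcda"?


Input: aeaeabebbcda
Character counts:
  'a': 4
  'b': 3
  'c': 1
  'd': 1
  'e': 3
Maximum frequency: 4

4


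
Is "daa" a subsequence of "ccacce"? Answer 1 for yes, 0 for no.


Check if "daa" is a subsequence of "ccacce"
Greedy scan:
  Position 0 ('c'): no match needed
  Position 1 ('c'): no match needed
  Position 2 ('a'): no match needed
  Position 3 ('c'): no match needed
  Position 4 ('c'): no match needed
  Position 5 ('e'): no match needed
Only matched 0/3 characters => not a subsequence

0


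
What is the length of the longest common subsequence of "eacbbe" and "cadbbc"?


LCS of "eacbbe" and "cadbbc"
DP table:
           c    a    d    b    b    c
      0    0    0    0    0    0    0
  e   0    0    0    0    0    0    0
  a   0    0    1    1    1    1    1
  c   0    1    1    1    1    1    2
  b   0    1    1    1    2    2    2
  b   0    1    1    1    2    3    3
  e   0    1    1    1    2    3    3
LCS length = dp[6][6] = 3

3


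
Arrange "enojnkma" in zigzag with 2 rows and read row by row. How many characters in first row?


Zigzag "enojnkma" into 2 rows:
Placing characters:
  'e' => row 0
  'n' => row 1
  'o' => row 0
  'j' => row 1
  'n' => row 0
  'k' => row 1
  'm' => row 0
  'a' => row 1
Rows:
  Row 0: "eonm"
  Row 1: "njka"
First row length: 4

4


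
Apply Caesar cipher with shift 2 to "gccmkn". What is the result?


Caesar cipher: shift "gccmkn" by 2
  'g' (pos 6) + 2 = pos 8 = 'i'
  'c' (pos 2) + 2 = pos 4 = 'e'
  'c' (pos 2) + 2 = pos 4 = 'e'
  'm' (pos 12) + 2 = pos 14 = 'o'
  'k' (pos 10) + 2 = pos 12 = 'm'
  'n' (pos 13) + 2 = pos 15 = 'p'
Result: ieeomp

ieeomp


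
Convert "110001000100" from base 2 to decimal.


Input: "110001000100" in base 2
Positional expansion:
  Digit '1' (value 1) x 2^11 = 2048
  Digit '1' (value 1) x 2^10 = 1024
  Digit '0' (value 0) x 2^9 = 0
  Digit '0' (value 0) x 2^8 = 0
  Digit '0' (value 0) x 2^7 = 0
  Digit '1' (value 1) x 2^6 = 64
  Digit '0' (value 0) x 2^5 = 0
  Digit '0' (value 0) x 2^4 = 0
  Digit '0' (value 0) x 2^3 = 0
  Digit '1' (value 1) x 2^2 = 4
  Digit '0' (value 0) x 2^1 = 0
  Digit '0' (value 0) x 2^0 = 0
Sum = 3140

3140


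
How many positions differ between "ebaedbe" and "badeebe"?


Comparing "ebaedbe" and "badeebe" position by position:
  Position 0: 'e' vs 'b' => DIFFER
  Position 1: 'b' vs 'a' => DIFFER
  Position 2: 'a' vs 'd' => DIFFER
  Position 3: 'e' vs 'e' => same
  Position 4: 'd' vs 'e' => DIFFER
  Position 5: 'b' vs 'b' => same
  Position 6: 'e' vs 'e' => same
Positions that differ: 4

4


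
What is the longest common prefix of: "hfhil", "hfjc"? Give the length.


Words: hfhil, hfjc
  Position 0: all 'h' => match
  Position 1: all 'f' => match
  Position 2: ('h', 'j') => mismatch, stop
LCP = "hf" (length 2)

2


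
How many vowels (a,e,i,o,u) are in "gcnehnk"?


Input: gcnehnk
Checking each character:
  'g' at position 0: consonant
  'c' at position 1: consonant
  'n' at position 2: consonant
  'e' at position 3: vowel (running total: 1)
  'h' at position 4: consonant
  'n' at position 5: consonant
  'k' at position 6: consonant
Total vowels: 1

1


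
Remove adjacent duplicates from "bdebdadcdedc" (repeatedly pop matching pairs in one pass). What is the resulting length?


Input: bdebdadcdedc
Stack-based adjacent duplicate removal:
  Read 'b': push. Stack: b
  Read 'd': push. Stack: bd
  Read 'e': push. Stack: bde
  Read 'b': push. Stack: bdeb
  Read 'd': push. Stack: bdebd
  Read 'a': push. Stack: bdebda
  Read 'd': push. Stack: bdebdad
  Read 'c': push. Stack: bdebdadc
  Read 'd': push. Stack: bdebdadcd
  Read 'e': push. Stack: bdebdadcde
  Read 'd': push. Stack: bdebdadcded
  Read 'c': push. Stack: bdebdadcdedc
Final stack: "bdebdadcdedc" (length 12)

12


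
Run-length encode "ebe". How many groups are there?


Input: ebe
Scanning for consecutive runs:
  Group 1: 'e' x 1 (positions 0-0)
  Group 2: 'b' x 1 (positions 1-1)
  Group 3: 'e' x 1 (positions 2-2)
Total groups: 3

3


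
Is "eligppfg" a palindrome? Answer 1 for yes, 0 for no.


Input: eligppfg
Reversed: gfppgile
  Compare pos 0 ('e') with pos 7 ('g'): MISMATCH
  Compare pos 1 ('l') with pos 6 ('f'): MISMATCH
  Compare pos 2 ('i') with pos 5 ('p'): MISMATCH
  Compare pos 3 ('g') with pos 4 ('p'): MISMATCH
Result: not a palindrome

0


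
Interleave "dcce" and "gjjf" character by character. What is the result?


Interleaving "dcce" and "gjjf":
  Position 0: 'd' from first, 'g' from second => "dg"
  Position 1: 'c' from first, 'j' from second => "cj"
  Position 2: 'c' from first, 'j' from second => "cj"
  Position 3: 'e' from first, 'f' from second => "ef"
Result: dgcjcjef

dgcjcjef


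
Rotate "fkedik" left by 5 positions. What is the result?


Input: "fkedik", rotate left by 5
First 5 characters: "fkedi"
Remaining characters: "k"
Concatenate remaining + first: "k" + "fkedi" = "kfkedi"

kfkedi


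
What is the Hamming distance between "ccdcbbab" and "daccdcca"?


Comparing "ccdcbbab" and "daccdcca" position by position:
  Position 0: 'c' vs 'd' => differ
  Position 1: 'c' vs 'a' => differ
  Position 2: 'd' vs 'c' => differ
  Position 3: 'c' vs 'c' => same
  Position 4: 'b' vs 'd' => differ
  Position 5: 'b' vs 'c' => differ
  Position 6: 'a' vs 'c' => differ
  Position 7: 'b' vs 'a' => differ
Total differences (Hamming distance): 7

7


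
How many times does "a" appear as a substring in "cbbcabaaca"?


Searching for "a" in "cbbcabaaca"
Scanning each position:
  Position 0: "c" => no
  Position 1: "b" => no
  Position 2: "b" => no
  Position 3: "c" => no
  Position 4: "a" => MATCH
  Position 5: "b" => no
  Position 6: "a" => MATCH
  Position 7: "a" => MATCH
  Position 8: "c" => no
  Position 9: "a" => MATCH
Total occurrences: 4

4


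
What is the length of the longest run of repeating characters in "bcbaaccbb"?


Input: "bcbaaccbb"
Scanning for longest run:
  Position 1 ('c'): new char, reset run to 1
  Position 2 ('b'): new char, reset run to 1
  Position 3 ('a'): new char, reset run to 1
  Position 4 ('a'): continues run of 'a', length=2
  Position 5 ('c'): new char, reset run to 1
  Position 6 ('c'): continues run of 'c', length=2
  Position 7 ('b'): new char, reset run to 1
  Position 8 ('b'): continues run of 'b', length=2
Longest run: 'a' with length 2

2


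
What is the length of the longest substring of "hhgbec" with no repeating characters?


Input: "hhgbec"
Sliding window (track last position of each char):
  Position 0 ('h'): window [0,0] length 1 -- new best
  Position 1 ('h'): repeat (last at 0), move window start to 1
  Position 1 ('h'): window [1,1] length 1
  Position 2 ('g'): window [1,2] length 2 -- new best
  Position 3 ('b'): window [1,3] length 3 -- new best
  Position 4 ('e'): window [1,4] length 4 -- new best
  Position 5 ('c'): window [1,5] length 5 -- new best
Longest substring with no repeats: "hgbec" with length 5

5


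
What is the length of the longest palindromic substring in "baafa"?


Input: "baafa"
Checking substrings for palindromes:
  [2:5] "afa" (len 3) => palindrome
  [1:3] "aa" (len 2) => palindrome
Longest palindromic substring: "afa" with length 3

3


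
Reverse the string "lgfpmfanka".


Input: lgfpmfanka
Reading characters right to left:
  Position 9: 'a'
  Position 8: 'k'
  Position 7: 'n'
  Position 6: 'a'
  Position 5: 'f'
  Position 4: 'm'
  Position 3: 'p'
  Position 2: 'f'
  Position 1: 'g'
  Position 0: 'l'
Reversed: aknafmpfgl

aknafmpfgl


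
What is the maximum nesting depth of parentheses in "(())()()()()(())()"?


Input: "(())()()()()(())()"
Tracking depth:
  Position 0 '(': depth becomes 1
  Position 1 '(': depth becomes 2
  Position 2 ')': depth becomes 1
  Position 3 ')': depth becomes 0
  Position 4 '(': depth becomes 1
  Position 5 ')': depth becomes 0
  Position 6 '(': depth becomes 1
  Position 7 ')': depth becomes 0
  Position 8 '(': depth becomes 1
  Position 9 ')': depth becomes 0
  Position 10 '(': depth becomes 1
  Position 11 ')': depth becomes 0
  Position 12 '(': depth becomes 1
  Position 13 '(': depth becomes 2
  Position 14 ')': depth becomes 1
  Position 15 ')': depth becomes 0
  Position 16 '(': depth becomes 1
  Position 17 ')': depth becomes 0
Maximum depth reached: 2

2


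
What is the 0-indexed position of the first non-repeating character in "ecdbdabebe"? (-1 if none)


Input: ecdbdabebe
Character frequencies:
  'a': 1
  'b': 3
  'c': 1
  'd': 2
  'e': 3
Scanning left to right for freq == 1:
  Position 0 ('e'): freq=3, skip
  Position 1 ('c'): unique! => answer = 1

1


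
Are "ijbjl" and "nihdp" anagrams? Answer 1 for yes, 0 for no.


Strings: "ijbjl", "nihdp"
Sorted first:  bijjl
Sorted second: dhinp
Differ at position 0: 'b' vs 'd' => not anagrams

0


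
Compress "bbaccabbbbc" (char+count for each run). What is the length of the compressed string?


Input: bbaccabbbbc
Runs:
  'b' x 2 => "b2"
  'a' x 1 => "a1"
  'c' x 2 => "c2"
  'a' x 1 => "a1"
  'b' x 4 => "b4"
  'c' x 1 => "c1"
Compressed: "b2a1c2a1b4c1"
Compressed length: 12

12


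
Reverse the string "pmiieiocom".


Input: pmiieiocom
Reading characters right to left:
  Position 9: 'm'
  Position 8: 'o'
  Position 7: 'c'
  Position 6: 'o'
  Position 5: 'i'
  Position 4: 'e'
  Position 3: 'i'
  Position 2: 'i'
  Position 1: 'm'
  Position 0: 'p'
Reversed: mocoieiimp

mocoieiimp


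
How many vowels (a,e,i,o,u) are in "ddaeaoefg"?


Input: ddaeaoefg
Checking each character:
  'd' at position 0: consonant
  'd' at position 1: consonant
  'a' at position 2: vowel (running total: 1)
  'e' at position 3: vowel (running total: 2)
  'a' at position 4: vowel (running total: 3)
  'o' at position 5: vowel (running total: 4)
  'e' at position 6: vowel (running total: 5)
  'f' at position 7: consonant
  'g' at position 8: consonant
Total vowels: 5

5


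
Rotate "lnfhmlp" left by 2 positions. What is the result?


Input: "lnfhmlp", rotate left by 2
First 2 characters: "ln"
Remaining characters: "fhmlp"
Concatenate remaining + first: "fhmlp" + "ln" = "fhmlpln"

fhmlpln


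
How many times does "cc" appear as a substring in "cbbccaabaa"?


Searching for "cc" in "cbbccaabaa"
Scanning each position:
  Position 0: "cb" => no
  Position 1: "bb" => no
  Position 2: "bc" => no
  Position 3: "cc" => MATCH
  Position 4: "ca" => no
  Position 5: "aa" => no
  Position 6: "ab" => no
  Position 7: "ba" => no
  Position 8: "aa" => no
Total occurrences: 1

1


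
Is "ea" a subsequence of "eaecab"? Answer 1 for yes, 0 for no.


Check if "ea" is a subsequence of "eaecab"
Greedy scan:
  Position 0 ('e'): matches sub[0] = 'e'
  Position 1 ('a'): matches sub[1] = 'a'
  Position 2 ('e'): no match needed
  Position 3 ('c'): no match needed
  Position 4 ('a'): no match needed
  Position 5 ('b'): no match needed
All 2 characters matched => is a subsequence

1


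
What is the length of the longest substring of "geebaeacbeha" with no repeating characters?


Input: "geebaeacbeha"
Sliding window (track last position of each char):
  Position 0 ('g'): window [0,0] length 1 -- new best
  Position 1 ('e'): window [0,1] length 2 -- new best
  Position 2 ('e'): repeat (last at 1), move window start to 2
  Position 2 ('e'): window [2,2] length 1
  Position 3 ('b'): window [2,3] length 2
  Position 4 ('a'): window [2,4] length 3 -- new best
  Position 5 ('e'): repeat (last at 2), move window start to 3
  Position 5 ('e'): window [3,5] length 3
  Position 6 ('a'): repeat (last at 4), move window start to 5
  Position 6 ('a'): window [5,6] length 2
  Position 7 ('c'): window [5,7] length 3
  Position 8 ('b'): window [5,8] length 4 -- new best
  Position 9 ('e'): repeat (last at 5), move window start to 6
  Position 9 ('e'): window [6,9] length 4
  Position 10 ('h'): window [6,10] length 5 -- new best
  Position 11 ('a'): repeat (last at 6), move window start to 7
  Position 11 ('a'): window [7,11] length 5
Longest substring with no repeats: "acbeh" with length 5

5


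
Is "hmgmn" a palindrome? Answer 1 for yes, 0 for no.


Input: hmgmn
Reversed: nmgmh
  Compare pos 0 ('h') with pos 4 ('n'): MISMATCH
  Compare pos 1 ('m') with pos 3 ('m'): match
Result: not a palindrome

0


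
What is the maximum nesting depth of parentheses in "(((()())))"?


Input: "(((()())))"
Tracking depth:
  Position 0 '(': depth becomes 1
  Position 1 '(': depth becomes 2
  Position 2 '(': depth becomes 3
  Position 3 '(': depth becomes 4
  Position 4 ')': depth becomes 3
  Position 5 '(': depth becomes 4
  Position 6 ')': depth becomes 3
  Position 7 ')': depth becomes 2
  Position 8 ')': depth becomes 1
  Position 9 ')': depth becomes 0
Maximum depth reached: 4

4


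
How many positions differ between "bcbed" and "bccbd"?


Comparing "bcbed" and "bccbd" position by position:
  Position 0: 'b' vs 'b' => same
  Position 1: 'c' vs 'c' => same
  Position 2: 'b' vs 'c' => DIFFER
  Position 3: 'e' vs 'b' => DIFFER
  Position 4: 'd' vs 'd' => same
Positions that differ: 2

2


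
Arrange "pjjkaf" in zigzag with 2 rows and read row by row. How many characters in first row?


Zigzag "pjjkaf" into 2 rows:
Placing characters:
  'p' => row 0
  'j' => row 1
  'j' => row 0
  'k' => row 1
  'a' => row 0
  'f' => row 1
Rows:
  Row 0: "pja"
  Row 1: "jkf"
First row length: 3

3


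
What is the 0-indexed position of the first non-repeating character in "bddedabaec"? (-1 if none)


Input: bddedabaec
Character frequencies:
  'a': 2
  'b': 2
  'c': 1
  'd': 3
  'e': 2
Scanning left to right for freq == 1:
  Position 0 ('b'): freq=2, skip
  Position 1 ('d'): freq=3, skip
  Position 2 ('d'): freq=3, skip
  Position 3 ('e'): freq=2, skip
  Position 4 ('d'): freq=3, skip
  Position 5 ('a'): freq=2, skip
  Position 6 ('b'): freq=2, skip
  Position 7 ('a'): freq=2, skip
  Position 8 ('e'): freq=2, skip
  Position 9 ('c'): unique! => answer = 9

9


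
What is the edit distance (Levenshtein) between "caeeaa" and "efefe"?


Computing edit distance: "caeeaa" -> "efefe"
DP table:
           e    f    e    f    e
      0    1    2    3    4    5
  c   1    1    2    3    4    5
  a   2    2    2    3    4    5
  e   3    2    3    2    3    4
  e   4    3    3    3    3    3
  a   5    4    4    4    4    4
  a   6    5    5    5    5    5
Edit distance = dp[6][5] = 5

5


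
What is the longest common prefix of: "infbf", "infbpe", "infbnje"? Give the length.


Words: infbf, infbpe, infbnje
  Position 0: all 'i' => match
  Position 1: all 'n' => match
  Position 2: all 'f' => match
  Position 3: all 'b' => match
  Position 4: ('f', 'p', 'n') => mismatch, stop
LCP = "infb" (length 4)

4


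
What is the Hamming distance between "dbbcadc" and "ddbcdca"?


Comparing "dbbcadc" and "ddbcdca" position by position:
  Position 0: 'd' vs 'd' => same
  Position 1: 'b' vs 'd' => differ
  Position 2: 'b' vs 'b' => same
  Position 3: 'c' vs 'c' => same
  Position 4: 'a' vs 'd' => differ
  Position 5: 'd' vs 'c' => differ
  Position 6: 'c' vs 'a' => differ
Total differences (Hamming distance): 4

4


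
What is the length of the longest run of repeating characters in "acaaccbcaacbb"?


Input: "acaaccbcaacbb"
Scanning for longest run:
  Position 1 ('c'): new char, reset run to 1
  Position 2 ('a'): new char, reset run to 1
  Position 3 ('a'): continues run of 'a', length=2
  Position 4 ('c'): new char, reset run to 1
  Position 5 ('c'): continues run of 'c', length=2
  Position 6 ('b'): new char, reset run to 1
  Position 7 ('c'): new char, reset run to 1
  Position 8 ('a'): new char, reset run to 1
  Position 9 ('a'): continues run of 'a', length=2
  Position 10 ('c'): new char, reset run to 1
  Position 11 ('b'): new char, reset run to 1
  Position 12 ('b'): continues run of 'b', length=2
Longest run: 'a' with length 2

2


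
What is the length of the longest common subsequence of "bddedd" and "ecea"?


LCS of "bddedd" and "ecea"
DP table:
           e    c    e    a
      0    0    0    0    0
  b   0    0    0    0    0
  d   0    0    0    0    0
  d   0    0    0    0    0
  e   0    1    1    1    1
  d   0    1    1    1    1
  d   0    1    1    1    1
LCS length = dp[6][4] = 1

1


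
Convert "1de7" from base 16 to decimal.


Input: "1de7" in base 16
Positional expansion:
  Digit '1' (value 1) x 16^3 = 4096
  Digit 'd' (value 13) x 16^2 = 3328
  Digit 'e' (value 14) x 16^1 = 224
  Digit '7' (value 7) x 16^0 = 7
Sum = 7655

7655


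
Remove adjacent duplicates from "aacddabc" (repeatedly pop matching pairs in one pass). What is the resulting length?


Input: aacddabc
Stack-based adjacent duplicate removal:
  Read 'a': push. Stack: a
  Read 'a': matches stack top 'a' => pop. Stack: (empty)
  Read 'c': push. Stack: c
  Read 'd': push. Stack: cd
  Read 'd': matches stack top 'd' => pop. Stack: c
  Read 'a': push. Stack: ca
  Read 'b': push. Stack: cab
  Read 'c': push. Stack: cabc
Final stack: "cabc" (length 4)

4
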